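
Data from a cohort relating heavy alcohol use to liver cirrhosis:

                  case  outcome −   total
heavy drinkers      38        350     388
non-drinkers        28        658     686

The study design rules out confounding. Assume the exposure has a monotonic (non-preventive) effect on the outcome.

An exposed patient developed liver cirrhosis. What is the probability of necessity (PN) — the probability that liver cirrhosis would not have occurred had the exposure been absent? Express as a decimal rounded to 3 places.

p₁ = P(outcome | exposed) = 38/388 = 0.097938
p₀ = P(outcome | unexposed) = 28/686 = 0.040816
Under exogeneity and monotonicity, PN = (p₁ − p₀)/p₁.
PN = (0.097938 − 0.040816) / 0.097938 ≈ 0.5832

PN ≈ 0.583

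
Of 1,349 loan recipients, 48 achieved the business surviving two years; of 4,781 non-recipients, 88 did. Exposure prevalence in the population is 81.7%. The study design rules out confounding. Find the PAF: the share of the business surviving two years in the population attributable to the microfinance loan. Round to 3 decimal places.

PAF ≈ 0.433

p₁ = P(outcome | exposed) = 48/1349 = 0.035582
p₀ = P(outcome | unexposed) = 88/4781 = 0.018406
Overall risk P(Y=1) = π·p₁ + (1−π)·p₀ = 0.817×0.035582 + 0.183×0.018406 = 0.032439.
Under exogeneity, PAF = [P(Y=1) − p₀] / P(Y=1).
PAF = (0.032439 − 0.018406) / 0.032439 ≈ 0.4326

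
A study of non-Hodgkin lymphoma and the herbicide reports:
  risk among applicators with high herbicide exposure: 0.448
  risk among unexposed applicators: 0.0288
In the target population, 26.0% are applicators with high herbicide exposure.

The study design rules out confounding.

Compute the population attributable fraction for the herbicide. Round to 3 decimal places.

Let p₁ = 0.448, p₀ = 0.0288.
Overall risk P(Y=1) = π·p₁ + (1−π)·p₀ = 0.26×0.448 + 0.74×0.0288 = 0.13779.
Under exogeneity, PAF = [P(Y=1) − p₀] / P(Y=1).
PAF = (0.13779 − 0.0288) / 0.13779 ≈ 0.7910

PAF ≈ 0.791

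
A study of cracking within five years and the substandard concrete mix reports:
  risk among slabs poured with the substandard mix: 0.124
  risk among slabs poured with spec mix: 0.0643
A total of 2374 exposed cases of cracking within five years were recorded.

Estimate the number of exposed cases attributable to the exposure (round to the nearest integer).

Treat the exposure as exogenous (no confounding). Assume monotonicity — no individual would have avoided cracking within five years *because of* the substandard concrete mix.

Let p₁ = 0.124, p₀ = 0.0643.
PN = (p₁ − p₀)/p₁ = (0.124 − 0.0643) / 0.124 ≈ 0.48145.
Attributable cases ≈ PN × (exposed cases) = 0.48145 × 2374 ≈ 1142.97.

about 1143 cases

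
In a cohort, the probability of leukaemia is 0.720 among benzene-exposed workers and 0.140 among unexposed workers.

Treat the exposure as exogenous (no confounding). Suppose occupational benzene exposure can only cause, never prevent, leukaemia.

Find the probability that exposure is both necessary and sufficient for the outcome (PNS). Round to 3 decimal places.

PNS ≈ 0.580

Let p₁ = 0.72, p₀ = 0.14.
Under exogeneity and monotonicity, PNS = p₁ − p₀.
PNS = 0.72 − 0.14 = 0.58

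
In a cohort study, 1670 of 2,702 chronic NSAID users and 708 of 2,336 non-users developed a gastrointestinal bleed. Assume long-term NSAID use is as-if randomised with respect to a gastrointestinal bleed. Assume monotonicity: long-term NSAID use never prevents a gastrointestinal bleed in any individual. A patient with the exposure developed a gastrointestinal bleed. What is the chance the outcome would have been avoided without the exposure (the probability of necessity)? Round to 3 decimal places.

PN ≈ 0.510

p₁ = P(outcome | exposed) = 1670/2702 = 0.61806
p₀ = P(outcome | unexposed) = 708/2336 = 0.30308
Under exogeneity and monotonicity, PN = (p₁ − p₀) / p₁.
PN = (0.61806 − 0.30308) / 0.61806 = 0.31498 / 0.61806 ≈ 0.5096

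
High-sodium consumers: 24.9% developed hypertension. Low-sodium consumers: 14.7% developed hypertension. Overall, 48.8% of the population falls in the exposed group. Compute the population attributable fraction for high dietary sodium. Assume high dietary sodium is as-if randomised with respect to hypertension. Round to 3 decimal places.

p₁ = 0.249, p₀ = 0.147.
Overall risk P(Y=1) = π·p₁ + (1−π)·p₀ = 0.488×0.249 + 0.512×0.147 = 0.19678.
Under exogeneity, PAF = [P(Y=1) − p₀] / P(Y=1).
PAF = (0.19678 − 0.147) / 0.19678 ≈ 0.2530

PAF ≈ 0.253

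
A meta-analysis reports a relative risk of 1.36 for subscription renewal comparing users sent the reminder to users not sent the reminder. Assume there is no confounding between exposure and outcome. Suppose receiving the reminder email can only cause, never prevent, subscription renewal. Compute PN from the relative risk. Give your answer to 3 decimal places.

Under exogeneity and monotonicity, PN = (RR − 1) / RR = 1 − 1/RR.
PN = (1.36 − 1) / 1.36 = 0.36 / 1.36 ≈ 0.2647

PN ≈ 0.265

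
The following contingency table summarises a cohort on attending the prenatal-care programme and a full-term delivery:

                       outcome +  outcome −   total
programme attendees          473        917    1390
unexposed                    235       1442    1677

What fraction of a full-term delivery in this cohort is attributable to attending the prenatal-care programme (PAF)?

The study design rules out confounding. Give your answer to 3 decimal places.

PAF ≈ 0.393

p₁ = P(outcome | exposed) = 473/1390 = 0.34029
p₀ = P(outcome | unexposed) = 235/1677 = 0.14013
Exposure prevalence π = 1390/3067 = 0.45321; overall risk P(Y=1) = 0.23084.
Under exogeneity, PAF = [P(Y=1) − p₀]/P(Y=1).
PAF = (0.23084 − 0.14013) / 0.23084 ≈ 0.3930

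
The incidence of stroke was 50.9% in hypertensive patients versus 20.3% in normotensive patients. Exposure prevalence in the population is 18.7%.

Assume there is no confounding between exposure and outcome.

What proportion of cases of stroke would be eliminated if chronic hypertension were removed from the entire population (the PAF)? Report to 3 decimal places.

PAF ≈ 0.220

p₁ = 0.509, p₀ = 0.203.
Overall risk P(Y=1) = π·p₁ + (1−π)·p₀ = 0.187×0.509 + 0.813×0.203 = 0.26022.
Under exogeneity, PAF = [P(Y=1) − p₀] / P(Y=1).
PAF = (0.26022 − 0.203) / 0.26022 ≈ 0.2199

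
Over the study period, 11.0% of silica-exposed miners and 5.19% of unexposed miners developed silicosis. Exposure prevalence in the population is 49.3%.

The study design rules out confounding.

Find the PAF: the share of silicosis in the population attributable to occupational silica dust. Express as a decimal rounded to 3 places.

p₁ = 0.11, p₀ = 0.0519.
Overall risk P(Y=1) = π·p₁ + (1−π)·p₀ = 0.493×0.11 + 0.507×0.0519 = 0.080543.
Under exogeneity, PAF = [P(Y=1) − p₀] / P(Y=1).
PAF = (0.080543 − 0.0519) / 0.080543 ≈ 0.3556

PAF ≈ 0.356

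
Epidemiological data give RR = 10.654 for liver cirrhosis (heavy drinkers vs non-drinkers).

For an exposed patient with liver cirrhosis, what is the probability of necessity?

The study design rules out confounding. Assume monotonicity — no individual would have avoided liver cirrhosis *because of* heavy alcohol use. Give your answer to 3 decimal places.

PN ≈ 0.906

Under exogeneity and monotonicity, PN = (RR − 1) / RR = 1 − 1/RR.
PN = (10.654 − 1) / 10.654 = 9.654 / 10.654 ≈ 0.9061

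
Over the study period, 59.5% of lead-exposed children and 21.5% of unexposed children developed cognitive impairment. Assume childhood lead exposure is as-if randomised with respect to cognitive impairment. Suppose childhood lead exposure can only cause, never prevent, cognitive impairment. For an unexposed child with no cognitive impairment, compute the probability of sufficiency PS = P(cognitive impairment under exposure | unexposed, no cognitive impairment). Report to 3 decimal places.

p₁ = 0.595, p₀ = 0.215.
Under exogeneity and monotonicity, PS = (p₁ − p₀) / (1 − p₀).
PS = (0.595 − 0.215) / (1 − 0.215) = 0.38 / 0.785 ≈ 0.4841

PS ≈ 0.484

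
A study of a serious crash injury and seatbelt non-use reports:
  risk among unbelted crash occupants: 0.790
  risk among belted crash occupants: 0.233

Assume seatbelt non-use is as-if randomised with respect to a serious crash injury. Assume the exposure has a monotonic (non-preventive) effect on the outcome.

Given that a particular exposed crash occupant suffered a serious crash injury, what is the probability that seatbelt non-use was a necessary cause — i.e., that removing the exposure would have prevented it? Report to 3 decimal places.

PN ≈ 0.705

Let p₁ = 0.79, p₀ = 0.233.
Under exogeneity and monotonicity, PN = (p₁ − p₀) / p₁.
PN = (0.79 − 0.233) / 0.79 = 0.557 / 0.79 ≈ 0.7051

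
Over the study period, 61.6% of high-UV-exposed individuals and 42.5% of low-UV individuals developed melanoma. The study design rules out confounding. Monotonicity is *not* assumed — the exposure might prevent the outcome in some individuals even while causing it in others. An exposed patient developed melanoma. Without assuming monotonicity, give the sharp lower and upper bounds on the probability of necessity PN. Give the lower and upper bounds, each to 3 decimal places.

p₁ = 0.616, p₀ = 0.425.
Under exogeneity alone the bounds on PN are max{0,(p₁−p₀)/p₁} ≤ PN ≤ min{1,(1−p₀)/p₁}.
  lower = (p₁ − p₀)/p₁ = 0.191 / 0.616 ≈ 0.3101
  upper = min{1, (1 − p₀)/p₁} = 0.575 / 0.616 ≈ 0.9334

0.310 ≤ PN ≤ 0.933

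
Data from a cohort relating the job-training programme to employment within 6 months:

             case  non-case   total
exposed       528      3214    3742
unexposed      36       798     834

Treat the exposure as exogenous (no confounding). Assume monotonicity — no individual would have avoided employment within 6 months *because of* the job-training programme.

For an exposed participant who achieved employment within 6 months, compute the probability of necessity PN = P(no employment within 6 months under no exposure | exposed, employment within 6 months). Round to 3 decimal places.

p₁ = P(outcome | exposed) = 528/3742 = 0.1411
p₀ = P(outcome | unexposed) = 36/834 = 0.043165
Under exogeneity and monotonicity, PN = (p₁ − p₀) / p₁.
PN = (0.1411 − 0.043165) / 0.1411 = 0.097936 / 0.1411 ≈ 0.6941

PN ≈ 0.694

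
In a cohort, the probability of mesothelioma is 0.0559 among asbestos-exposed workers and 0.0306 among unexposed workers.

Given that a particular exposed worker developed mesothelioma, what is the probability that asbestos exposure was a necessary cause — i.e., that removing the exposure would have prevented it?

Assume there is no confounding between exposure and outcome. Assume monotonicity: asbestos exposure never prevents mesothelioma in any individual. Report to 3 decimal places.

Let p₁ = 0.0559, p₀ = 0.0306.
Under exogeneity and monotonicity, PN = (p₁ − p₀) / p₁.
PN = (0.0559 − 0.0306) / 0.0559 = 0.0253 / 0.0559 ≈ 0.4526

PN ≈ 0.453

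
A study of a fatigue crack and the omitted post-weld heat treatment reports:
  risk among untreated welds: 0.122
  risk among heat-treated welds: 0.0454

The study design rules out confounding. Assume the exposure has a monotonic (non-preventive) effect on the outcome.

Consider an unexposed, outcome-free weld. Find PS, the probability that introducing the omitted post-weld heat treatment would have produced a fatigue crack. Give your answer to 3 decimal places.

PS ≈ 0.080

Let p₁ = 0.122, p₀ = 0.0454.
Under exogeneity and monotonicity, PS = (p₁ − p₀) / (1 − p₀).
PS = (0.122 − 0.0454) / (1 − 0.0454) = 0.0766 / 0.9546 ≈ 0.0802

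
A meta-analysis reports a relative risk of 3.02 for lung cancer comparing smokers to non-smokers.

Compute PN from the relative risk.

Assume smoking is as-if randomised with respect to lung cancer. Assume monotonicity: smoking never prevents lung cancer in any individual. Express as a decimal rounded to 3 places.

Under exogeneity and monotonicity, PN = (RR − 1) / RR = 1 − 1/RR.
PN = (3.02 − 1) / 3.02 = 2.02 / 3.02 ≈ 0.6689

PN ≈ 0.669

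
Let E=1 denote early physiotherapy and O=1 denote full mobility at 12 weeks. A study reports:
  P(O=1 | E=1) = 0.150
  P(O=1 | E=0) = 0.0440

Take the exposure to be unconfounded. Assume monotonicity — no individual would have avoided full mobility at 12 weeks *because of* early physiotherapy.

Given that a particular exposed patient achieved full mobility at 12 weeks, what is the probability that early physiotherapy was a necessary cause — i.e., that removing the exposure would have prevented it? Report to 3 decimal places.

Let p₁ = 0.15, p₀ = 0.044.
Under exogeneity and monotonicity, PN = (p₁ − p₀) / p₁.
PN = (0.15 − 0.044) / 0.15 = 0.106 / 0.15 ≈ 0.7067

PN ≈ 0.707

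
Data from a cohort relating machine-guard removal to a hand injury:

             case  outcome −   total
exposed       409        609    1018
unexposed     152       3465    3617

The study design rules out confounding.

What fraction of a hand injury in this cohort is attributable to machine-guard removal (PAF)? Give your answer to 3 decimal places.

PAF ≈ 0.653

p₁ = P(outcome | exposed) = 409/1018 = 0.40177
p₀ = P(outcome | unexposed) = 152/3617 = 0.042024
Exposure prevalence π = 1018/4635 = 0.21963; overall risk P(Y=1) = 0.12104.
Under exogeneity, PAF = [P(Y=1) − p₀]/P(Y=1).
PAF = (0.12104 − 0.042024) / 0.12104 ≈ 0.6528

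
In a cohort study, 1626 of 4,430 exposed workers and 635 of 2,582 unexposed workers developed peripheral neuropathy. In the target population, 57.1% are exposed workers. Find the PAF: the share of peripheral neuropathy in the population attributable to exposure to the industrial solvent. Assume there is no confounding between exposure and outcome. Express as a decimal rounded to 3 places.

p₁ = P(outcome | exposed) = 1626/4430 = 0.36704
p₀ = P(outcome | unexposed) = 635/2582 = 0.24593
Overall risk P(Y=1) = π·p₁ + (1−π)·p₀ = 0.571×0.36704 + 0.429×0.24593 = 0.31509.
Under exogeneity, PAF = [P(Y=1) − p₀] / P(Y=1).
PAF = (0.31509 − 0.24593) / 0.31509 ≈ 0.2195

PAF ≈ 0.219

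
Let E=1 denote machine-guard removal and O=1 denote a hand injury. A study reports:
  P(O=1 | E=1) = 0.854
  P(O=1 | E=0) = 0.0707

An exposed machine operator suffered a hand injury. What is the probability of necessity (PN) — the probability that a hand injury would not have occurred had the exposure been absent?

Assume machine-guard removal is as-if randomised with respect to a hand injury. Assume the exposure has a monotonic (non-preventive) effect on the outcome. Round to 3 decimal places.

PN ≈ 0.917

Let p₁ = 0.854, p₀ = 0.0707.
Under exogeneity and monotonicity, PN = (p₁ − p₀) / p₁.
PN = (0.854 − 0.0707) / 0.854 = 0.7833 / 0.854 ≈ 0.9172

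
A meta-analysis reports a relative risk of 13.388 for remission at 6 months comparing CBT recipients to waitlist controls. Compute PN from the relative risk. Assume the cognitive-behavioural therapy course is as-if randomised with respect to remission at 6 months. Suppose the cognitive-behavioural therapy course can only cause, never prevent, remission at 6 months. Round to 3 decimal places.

Under exogeneity and monotonicity, PN = (RR − 1) / RR = 1 − 1/RR.
PN = (13.388 − 1) / 13.388 = 12.39 / 13.388 ≈ 0.9253

PN ≈ 0.925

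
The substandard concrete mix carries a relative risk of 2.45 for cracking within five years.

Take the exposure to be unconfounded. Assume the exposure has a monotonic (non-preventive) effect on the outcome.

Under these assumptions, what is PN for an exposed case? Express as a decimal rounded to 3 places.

Under exogeneity and monotonicity, PN = (RR − 1) / RR = 1 − 1/RR.
PN = (2.45 − 1) / 2.45 = 1.45 / 2.45 ≈ 0.5918

PN ≈ 0.592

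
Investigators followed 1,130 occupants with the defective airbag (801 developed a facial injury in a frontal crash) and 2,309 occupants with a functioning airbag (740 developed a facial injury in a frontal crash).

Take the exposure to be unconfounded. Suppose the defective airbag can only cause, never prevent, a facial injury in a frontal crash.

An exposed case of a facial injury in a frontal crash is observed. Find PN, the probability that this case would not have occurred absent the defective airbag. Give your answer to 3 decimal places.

PN ≈ 0.548

p₁ = P(outcome | exposed) = 801/1130 = 0.70885
p₀ = P(outcome | unexposed) = 740/2309 = 0.32049
Under exogeneity and monotonicity, PN = (p₁ − p₀) / p₁.
PN = (0.70885 − 0.32049) / 0.70885 = 0.38836 / 0.70885 ≈ 0.5479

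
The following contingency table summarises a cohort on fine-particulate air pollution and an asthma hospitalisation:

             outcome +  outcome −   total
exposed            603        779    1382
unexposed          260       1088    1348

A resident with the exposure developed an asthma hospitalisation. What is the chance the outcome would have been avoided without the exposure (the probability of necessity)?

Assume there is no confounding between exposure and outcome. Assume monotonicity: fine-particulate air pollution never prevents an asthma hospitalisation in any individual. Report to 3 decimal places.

PN ≈ 0.558

p₁ = P(outcome | exposed) = 603/1382 = 0.43632
p₀ = P(outcome | unexposed) = 260/1348 = 0.19288
Under exogeneity and monotonicity, PN = (p₁ − p₀) / p₁.
PN = (0.43632 − 0.19288) / 0.43632 = 0.24345 / 0.43632 ≈ 0.5579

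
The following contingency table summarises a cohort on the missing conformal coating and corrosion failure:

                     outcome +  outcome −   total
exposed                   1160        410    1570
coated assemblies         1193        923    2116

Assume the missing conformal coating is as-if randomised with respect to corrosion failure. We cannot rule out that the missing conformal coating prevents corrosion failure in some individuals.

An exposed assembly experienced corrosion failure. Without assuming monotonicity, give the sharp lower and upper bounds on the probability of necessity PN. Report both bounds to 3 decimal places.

p₁ = P(outcome | exposed) = 1160/1570 = 0.73885
p₀ = P(outcome | unexposed) = 1193/2116 = 0.5638
Under exogeneity alone the bounds on PN are max{0,(p₁−p₀)/p₁} ≤ PN ≤ min{1,(1−p₀)/p₁}.
  lower = (p₁ − p₀)/p₁ = 0.17505 / 0.73885 ≈ 0.2369
  upper = min{1, (1 − p₀)/p₁} = 0.4362 / 0.73885 ≈ 0.5904

0.237 ≤ PN ≤ 0.590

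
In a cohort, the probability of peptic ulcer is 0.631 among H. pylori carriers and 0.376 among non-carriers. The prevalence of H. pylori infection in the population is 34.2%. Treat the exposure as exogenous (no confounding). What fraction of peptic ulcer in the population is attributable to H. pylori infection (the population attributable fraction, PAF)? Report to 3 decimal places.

PAF ≈ 0.188

Let p₁ = 0.631, p₀ = 0.376.
Overall risk P(Y=1) = π·p₁ + (1−π)·p₀ = 0.342×0.631 + 0.658×0.376 = 0.46321.
Under exogeneity, PAF = [P(Y=1) − p₀] / P(Y=1).
PAF = (0.46321 − 0.376) / 0.46321 ≈ 0.1883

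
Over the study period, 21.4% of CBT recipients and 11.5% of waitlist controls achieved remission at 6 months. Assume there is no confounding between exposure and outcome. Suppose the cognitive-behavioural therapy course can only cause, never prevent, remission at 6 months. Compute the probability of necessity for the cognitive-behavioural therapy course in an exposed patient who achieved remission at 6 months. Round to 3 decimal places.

p₁ = 0.214, p₀ = 0.115.
Under exogeneity and monotonicity, PN = (p₁ − p₀) / p₁.
PN = (0.214 − 0.115) / 0.214 = 0.099 / 0.214 ≈ 0.4626

PN ≈ 0.463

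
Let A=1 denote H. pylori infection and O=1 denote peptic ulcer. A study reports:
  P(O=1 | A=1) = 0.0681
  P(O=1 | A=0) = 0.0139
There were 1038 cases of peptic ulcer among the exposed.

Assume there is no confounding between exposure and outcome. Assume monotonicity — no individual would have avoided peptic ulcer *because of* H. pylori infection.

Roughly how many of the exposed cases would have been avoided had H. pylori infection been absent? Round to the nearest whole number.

about 826 cases

Let p₁ = 0.0681, p₀ = 0.0139.
PN = (p₁ − p₀)/p₁ = (0.0681 − 0.0139) / 0.0681 ≈ 0.79589.
Attributable cases ≈ PN × (exposed cases) = 0.79589 × 1038 ≈ 826.13.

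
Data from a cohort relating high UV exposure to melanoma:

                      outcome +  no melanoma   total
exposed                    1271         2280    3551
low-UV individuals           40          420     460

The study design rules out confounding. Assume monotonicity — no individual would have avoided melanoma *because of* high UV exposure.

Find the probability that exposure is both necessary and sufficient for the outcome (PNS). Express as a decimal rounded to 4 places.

PNS ≈ 0.2710

p₁ = P(outcome | exposed) = 1271/3551 = 0.35793
p₀ = P(outcome | unexposed) = 40/460 = 0.086957
Under exogeneity and monotonicity, PNS = p₁ − p₀.
PNS = 0.35793 − 0.086957 = 0.27097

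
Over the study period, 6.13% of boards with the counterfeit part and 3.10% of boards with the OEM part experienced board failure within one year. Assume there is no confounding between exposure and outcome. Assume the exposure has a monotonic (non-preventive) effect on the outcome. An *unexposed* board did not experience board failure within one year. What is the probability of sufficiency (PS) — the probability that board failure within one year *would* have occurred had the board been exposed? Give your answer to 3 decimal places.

PS ≈ 0.031

p₁ = 0.0613, p₀ = 0.031.
Under exogeneity and monotonicity, PS = (p₁ − p₀) / (1 − p₀).
PS = (0.0613 − 0.031) / (1 − 0.031) = 0.0303 / 0.969 ≈ 0.0313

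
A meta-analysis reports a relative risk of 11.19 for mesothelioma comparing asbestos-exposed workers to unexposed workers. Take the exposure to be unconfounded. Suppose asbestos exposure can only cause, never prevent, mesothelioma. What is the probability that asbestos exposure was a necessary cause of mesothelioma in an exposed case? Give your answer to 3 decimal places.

Under exogeneity and monotonicity, PN = (RR − 1) / RR = 1 − 1/RR.
PN = (11.19 − 1) / 11.19 = 10.19 / 11.19 ≈ 0.9106

PN ≈ 0.911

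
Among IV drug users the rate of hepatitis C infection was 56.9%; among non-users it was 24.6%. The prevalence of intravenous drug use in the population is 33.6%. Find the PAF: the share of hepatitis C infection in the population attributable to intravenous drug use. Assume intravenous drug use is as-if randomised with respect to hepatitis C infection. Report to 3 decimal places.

p₁ = 0.569, p₀ = 0.246.
Overall risk P(Y=1) = π·p₁ + (1−π)·p₀ = 0.336×0.569 + 0.664×0.246 = 0.35453.
Under exogeneity, PAF = [P(Y=1) − p₀] / P(Y=1).
PAF = (0.35453 − 0.246) / 0.35453 ≈ 0.3061

PAF ≈ 0.306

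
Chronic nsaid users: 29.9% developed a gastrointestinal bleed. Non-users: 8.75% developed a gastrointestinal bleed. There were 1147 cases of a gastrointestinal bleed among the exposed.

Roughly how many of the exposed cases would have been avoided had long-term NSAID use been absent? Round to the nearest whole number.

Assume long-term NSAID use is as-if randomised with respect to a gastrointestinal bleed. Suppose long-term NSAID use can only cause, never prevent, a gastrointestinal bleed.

p₁ = 0.299, p₀ = 0.0875.
PN = (p₁ − p₀)/p₁ = (0.299 − 0.0875) / 0.299 ≈ 0.70736.
Attributable cases ≈ PN × (exposed cases) = 0.70736 × 1147 ≈ 811.34.

about 811 cases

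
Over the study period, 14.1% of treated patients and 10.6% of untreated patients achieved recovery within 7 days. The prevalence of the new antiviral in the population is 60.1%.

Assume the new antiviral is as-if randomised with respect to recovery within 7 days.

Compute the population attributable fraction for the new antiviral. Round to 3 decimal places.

PAF ≈ 0.166

p₁ = 0.141, p₀ = 0.106.
Overall risk P(Y=1) = π·p₁ + (1−π)·p₀ = 0.601×0.141 + 0.399×0.106 = 0.12703.
Under exogeneity, PAF = [P(Y=1) − p₀] / P(Y=1).
PAF = (0.12703 − 0.106) / 0.12703 ≈ 0.1656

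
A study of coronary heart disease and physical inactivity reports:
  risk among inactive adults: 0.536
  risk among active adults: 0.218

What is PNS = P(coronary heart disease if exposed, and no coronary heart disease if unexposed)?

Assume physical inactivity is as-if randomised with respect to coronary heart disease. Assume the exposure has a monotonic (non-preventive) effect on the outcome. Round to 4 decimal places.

PNS ≈ 0.3180

Let p₁ = 0.536, p₀ = 0.218.
Under exogeneity and monotonicity, PNS = p₁ − p₀.
PNS = 0.536 − 0.218 = 0.318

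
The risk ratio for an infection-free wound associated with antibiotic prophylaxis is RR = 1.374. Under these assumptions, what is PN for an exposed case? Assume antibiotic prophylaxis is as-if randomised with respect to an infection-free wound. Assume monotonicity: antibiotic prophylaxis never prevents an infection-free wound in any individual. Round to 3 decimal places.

PN ≈ 0.272

Under exogeneity and monotonicity, PN = (RR − 1) / RR = 1 − 1/RR.
PN = (1.374 − 1) / 1.374 = 0.374 / 1.374 ≈ 0.2722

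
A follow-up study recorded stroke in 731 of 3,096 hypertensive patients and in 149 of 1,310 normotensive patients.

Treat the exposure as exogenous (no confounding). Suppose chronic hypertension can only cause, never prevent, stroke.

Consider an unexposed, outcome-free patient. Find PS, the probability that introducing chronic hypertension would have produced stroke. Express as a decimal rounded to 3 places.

p₁ = P(outcome | exposed) = 731/3096 = 0.23611
p₀ = P(outcome | unexposed) = 149/1310 = 0.11374
Under exogeneity and monotonicity, PS = (p₁ − p₀) / (1 − p₀).
PS = (0.23611 − 0.11374) / (1 − 0.11374) = 0.12237 / 0.88626 ≈ 0.1381

PS ≈ 0.138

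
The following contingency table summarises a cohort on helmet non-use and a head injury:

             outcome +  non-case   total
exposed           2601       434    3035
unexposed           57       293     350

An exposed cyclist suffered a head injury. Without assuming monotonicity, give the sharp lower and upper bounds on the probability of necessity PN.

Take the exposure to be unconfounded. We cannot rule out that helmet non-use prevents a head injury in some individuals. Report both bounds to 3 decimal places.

0.810 ≤ PN ≤ 0.977

p₁ = P(outcome | exposed) = 2601/3035 = 0.857
p₀ = P(outcome | unexposed) = 57/350 = 0.16286
Under exogeneity alone the bounds on PN are max{0,(p₁−p₀)/p₁} ≤ PN ≤ min{1,(1−p₀)/p₁}.
  lower = (p₁ − p₀)/p₁ = 0.69414 / 0.857 ≈ 0.8100
  upper = min{1, (1 − p₀)/p₁} = 0.83714 / 0.857 ≈ 0.9768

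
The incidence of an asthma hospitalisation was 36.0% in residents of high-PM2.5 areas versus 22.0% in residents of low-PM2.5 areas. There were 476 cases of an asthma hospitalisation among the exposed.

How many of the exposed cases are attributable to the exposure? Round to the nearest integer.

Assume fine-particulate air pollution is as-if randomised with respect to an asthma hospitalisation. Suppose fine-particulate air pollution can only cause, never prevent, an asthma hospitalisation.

about 185 cases

p₁ = 0.36, p₀ = 0.22.
PN = (p₁ − p₀)/p₁ = (0.36 − 0.22) / 0.36 ≈ 0.38889.
Attributable cases ≈ PN × (exposed cases) = 0.38889 × 476 ≈ 185.11.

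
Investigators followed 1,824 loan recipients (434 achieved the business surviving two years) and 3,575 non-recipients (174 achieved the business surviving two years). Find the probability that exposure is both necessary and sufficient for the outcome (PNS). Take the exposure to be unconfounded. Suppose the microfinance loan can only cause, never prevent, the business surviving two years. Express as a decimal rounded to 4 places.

p₁ = P(outcome | exposed) = 434/1824 = 0.23794
p₀ = P(outcome | unexposed) = 174/3575 = 0.048671
Under exogeneity and monotonicity, PNS = p₁ − p₀.
PNS = 0.23794 − 0.048671 = 0.18927

PNS ≈ 0.1893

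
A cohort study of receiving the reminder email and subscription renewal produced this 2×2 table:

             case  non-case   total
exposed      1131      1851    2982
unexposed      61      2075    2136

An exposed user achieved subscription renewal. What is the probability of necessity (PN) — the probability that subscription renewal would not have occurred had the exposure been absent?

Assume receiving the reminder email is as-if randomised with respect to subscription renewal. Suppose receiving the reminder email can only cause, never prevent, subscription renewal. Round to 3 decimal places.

p₁ = P(outcome | exposed) = 1131/2982 = 0.37928
p₀ = P(outcome | unexposed) = 61/2136 = 0.028558
Under exogeneity and monotonicity, PN = (p₁ − p₀)/p₁.
PN = (0.37928 − 0.028558) / 0.37928 ≈ 0.9247

PN ≈ 0.925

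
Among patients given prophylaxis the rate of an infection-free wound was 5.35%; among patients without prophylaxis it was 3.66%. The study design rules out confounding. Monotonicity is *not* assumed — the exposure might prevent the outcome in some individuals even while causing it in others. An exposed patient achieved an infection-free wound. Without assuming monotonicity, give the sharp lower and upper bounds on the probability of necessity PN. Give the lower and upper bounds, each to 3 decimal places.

0.316 ≤ PN ≤ 1.000

p₁ = 0.0535, p₀ = 0.0366.
Under exogeneity alone the bounds on PN are max{0,(p₁−p₀)/p₁} ≤ PN ≤ min{1,(1−p₀)/p₁}.
  lower = (p₁ − p₀)/p₁ = 0.0169 / 0.0535 ≈ 0.3159
  upper = min{1, (1 − p₀)/p₁} = 0.9634 / 0.0535 ≈ 18.0075 → capped at 1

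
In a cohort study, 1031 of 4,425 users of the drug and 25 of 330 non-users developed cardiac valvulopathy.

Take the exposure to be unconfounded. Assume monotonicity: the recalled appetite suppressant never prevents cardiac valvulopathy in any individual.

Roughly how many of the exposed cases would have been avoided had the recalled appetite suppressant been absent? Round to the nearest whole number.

p₁ = P(outcome | exposed) = 1031/4425 = 0.23299
p₀ = P(outcome | unexposed) = 25/330 = 0.075758
PN = (p₁ − p₀)/p₁ = (0.23299 − 0.075758) / 0.23299 ≈ 0.67485.
Attributable cases ≈ PN × (exposed cases) = 0.67485 × 1031 ≈ 695.77.

about 696 cases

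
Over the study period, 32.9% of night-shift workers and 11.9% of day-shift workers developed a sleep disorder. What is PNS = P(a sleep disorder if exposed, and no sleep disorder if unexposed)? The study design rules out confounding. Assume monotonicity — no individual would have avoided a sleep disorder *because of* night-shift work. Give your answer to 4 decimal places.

p₁ = 0.329, p₀ = 0.119.
Under exogeneity and monotonicity, PNS = p₁ − p₀.
PNS = 0.329 − 0.119 = 0.21

PNS ≈ 0.2100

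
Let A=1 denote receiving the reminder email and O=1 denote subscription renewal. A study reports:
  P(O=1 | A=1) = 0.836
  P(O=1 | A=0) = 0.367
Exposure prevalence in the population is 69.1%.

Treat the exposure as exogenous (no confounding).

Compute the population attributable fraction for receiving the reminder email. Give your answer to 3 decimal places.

PAF ≈ 0.469

Let p₁ = 0.836, p₀ = 0.367.
Overall risk P(Y=1) = π·p₁ + (1−π)·p₀ = 0.691×0.836 + 0.309×0.367 = 0.69108.
Under exogeneity, PAF = [P(Y=1) − p₀] / P(Y=1).
PAF = (0.69108 − 0.367) / 0.69108 ≈ 0.4689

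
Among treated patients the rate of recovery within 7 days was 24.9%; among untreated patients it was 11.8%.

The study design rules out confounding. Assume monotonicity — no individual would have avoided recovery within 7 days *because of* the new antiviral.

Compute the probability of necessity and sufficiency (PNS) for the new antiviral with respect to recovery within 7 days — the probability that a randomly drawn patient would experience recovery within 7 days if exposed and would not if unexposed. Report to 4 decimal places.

p₁ = 0.249, p₀ = 0.118.
Under exogeneity and monotonicity, PNS = p₁ − p₀.
PNS = 0.249 − 0.118 = 0.131

PNS ≈ 0.1310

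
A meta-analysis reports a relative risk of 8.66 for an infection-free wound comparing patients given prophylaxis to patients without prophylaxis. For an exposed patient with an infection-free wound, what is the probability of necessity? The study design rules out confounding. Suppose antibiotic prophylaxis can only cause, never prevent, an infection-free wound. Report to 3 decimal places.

PN ≈ 0.885

Under exogeneity and monotonicity, PN = (RR − 1) / RR = 1 − 1/RR.
PN = (8.66 − 1) / 8.66 = 7.66 / 8.66 ≈ 0.8845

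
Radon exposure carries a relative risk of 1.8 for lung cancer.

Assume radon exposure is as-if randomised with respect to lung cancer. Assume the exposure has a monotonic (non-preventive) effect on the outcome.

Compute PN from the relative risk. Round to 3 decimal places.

Under exogeneity and monotonicity, PN = (RR − 1) / RR = 1 − 1/RR.
PN = (1.8 − 1) / 1.8 = 0.8 / 1.8 ≈ 0.4444

PN ≈ 0.444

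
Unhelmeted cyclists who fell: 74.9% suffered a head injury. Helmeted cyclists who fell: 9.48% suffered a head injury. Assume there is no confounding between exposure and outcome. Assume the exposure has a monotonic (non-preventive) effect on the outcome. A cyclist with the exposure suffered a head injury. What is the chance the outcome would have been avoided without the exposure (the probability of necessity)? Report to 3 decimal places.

PN ≈ 0.873

p₁ = 0.749, p₀ = 0.0948.
Under exogeneity and monotonicity, PN = (p₁ − p₀) / p₁.
PN = (0.749 − 0.0948) / 0.749 = 0.6542 / 0.749 ≈ 0.8734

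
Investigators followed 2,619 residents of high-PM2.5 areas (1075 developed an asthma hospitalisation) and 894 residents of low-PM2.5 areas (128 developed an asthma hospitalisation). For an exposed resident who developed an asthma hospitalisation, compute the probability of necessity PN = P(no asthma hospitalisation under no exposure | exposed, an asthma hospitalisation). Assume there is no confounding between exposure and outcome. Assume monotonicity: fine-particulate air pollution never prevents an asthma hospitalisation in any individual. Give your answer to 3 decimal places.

p₁ = P(outcome | exposed) = 1075/2619 = 0.41046
p₀ = P(outcome | unexposed) = 128/894 = 0.14318
Under exogeneity and monotonicity, PN = (p₁ − p₀) / p₁.
PN = (0.41046 − 0.14318) / 0.41046 = 0.26729 / 0.41046 ≈ 0.6512

PN ≈ 0.651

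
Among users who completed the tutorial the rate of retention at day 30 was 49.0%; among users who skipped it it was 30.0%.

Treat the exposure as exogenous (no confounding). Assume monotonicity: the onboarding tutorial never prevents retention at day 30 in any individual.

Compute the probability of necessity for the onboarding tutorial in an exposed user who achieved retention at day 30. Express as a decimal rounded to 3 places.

p₁ = 0.49, p₀ = 0.3.
Under exogeneity and monotonicity, PN = (p₁ − p₀) / p₁.
PN = (0.49 − 0.3) / 0.49 = 0.19 / 0.49 ≈ 0.3878

PN ≈ 0.388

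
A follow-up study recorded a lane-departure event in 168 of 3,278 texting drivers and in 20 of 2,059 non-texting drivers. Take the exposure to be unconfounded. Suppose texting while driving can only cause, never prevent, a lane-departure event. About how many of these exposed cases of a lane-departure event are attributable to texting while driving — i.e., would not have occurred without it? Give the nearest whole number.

about 136 cases

p₁ = P(outcome | exposed) = 168/3278 = 0.051251
p₀ = P(outcome | unexposed) = 20/2059 = 0.0097135
PN = (p₁ − p₀)/p₁ = (0.051251 − 0.0097135) / 0.051251 ≈ 0.81047.
Attributable cases ≈ PN × (exposed cases) = 0.81047 × 168 ≈ 136.16.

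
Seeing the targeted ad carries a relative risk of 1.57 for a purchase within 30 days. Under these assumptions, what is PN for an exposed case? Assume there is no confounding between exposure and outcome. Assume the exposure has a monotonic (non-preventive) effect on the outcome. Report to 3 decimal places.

PN ≈ 0.363

Under exogeneity and monotonicity, PN = (RR − 1) / RR = 1 − 1/RR.
PN = (1.57 − 1) / 1.57 = 0.57 / 1.57 ≈ 0.3631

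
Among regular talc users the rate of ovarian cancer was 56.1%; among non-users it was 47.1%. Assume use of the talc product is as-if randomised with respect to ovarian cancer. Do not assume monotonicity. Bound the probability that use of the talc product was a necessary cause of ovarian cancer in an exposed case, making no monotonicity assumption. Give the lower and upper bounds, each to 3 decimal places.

0.160 ≤ PN ≤ 0.943

p₁ = 0.561, p₀ = 0.471.
Under exogeneity alone the bounds on PN are max{0,(p₁−p₀)/p₁} ≤ PN ≤ min{1,(1−p₀)/p₁}.
  lower = (p₁ − p₀)/p₁ = 0.09 / 0.561 ≈ 0.1604
  upper = min{1, (1 − p₀)/p₁} = 0.529 / 0.561 ≈ 0.9430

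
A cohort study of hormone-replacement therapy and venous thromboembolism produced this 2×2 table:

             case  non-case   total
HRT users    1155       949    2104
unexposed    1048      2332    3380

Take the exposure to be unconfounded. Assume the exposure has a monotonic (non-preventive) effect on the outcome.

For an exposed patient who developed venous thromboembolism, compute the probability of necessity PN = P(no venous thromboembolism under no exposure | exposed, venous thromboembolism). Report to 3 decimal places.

p₁ = P(outcome | exposed) = 1155/2104 = 0.54895
p₀ = P(outcome | unexposed) = 1048/3380 = 0.31006
Under exogeneity and monotonicity, PN = (p₁ − p₀)/p₁.
PN = (0.54895 − 0.31006) / 0.54895 ≈ 0.4352

PN ≈ 0.435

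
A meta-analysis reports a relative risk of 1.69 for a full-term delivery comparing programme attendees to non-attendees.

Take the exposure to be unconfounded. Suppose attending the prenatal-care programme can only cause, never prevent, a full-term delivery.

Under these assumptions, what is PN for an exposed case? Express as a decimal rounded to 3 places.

PN ≈ 0.408

Under exogeneity and monotonicity, PN = (RR − 1) / RR = 1 − 1/RR.
PN = (1.69 − 1) / 1.69 = 0.69 / 1.69 ≈ 0.4083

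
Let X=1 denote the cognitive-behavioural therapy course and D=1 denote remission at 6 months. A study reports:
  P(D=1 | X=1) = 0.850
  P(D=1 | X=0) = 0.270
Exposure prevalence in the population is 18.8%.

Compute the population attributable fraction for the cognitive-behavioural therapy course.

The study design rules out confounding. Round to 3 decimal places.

Let p₁ = 0.85, p₀ = 0.27.
Overall risk P(Y=1) = π·p₁ + (1−π)·p₀ = 0.188×0.85 + 0.812×0.27 = 0.37904.
Under exogeneity, PAF = [P(Y=1) − p₀] / P(Y=1).
PAF = (0.37904 − 0.27) / 0.37904 ≈ 0.2877

PAF ≈ 0.288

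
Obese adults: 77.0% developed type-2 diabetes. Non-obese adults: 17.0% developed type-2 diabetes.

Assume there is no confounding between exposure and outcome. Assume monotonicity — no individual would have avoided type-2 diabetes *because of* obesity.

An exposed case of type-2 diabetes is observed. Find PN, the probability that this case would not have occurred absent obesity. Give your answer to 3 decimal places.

PN ≈ 0.779

p₁ = 0.77, p₀ = 0.17.
Under exogeneity and monotonicity, PN = (p₁ − p₀) / p₁.
PN = (0.77 − 0.17) / 0.77 = 0.6 / 0.77 ≈ 0.7792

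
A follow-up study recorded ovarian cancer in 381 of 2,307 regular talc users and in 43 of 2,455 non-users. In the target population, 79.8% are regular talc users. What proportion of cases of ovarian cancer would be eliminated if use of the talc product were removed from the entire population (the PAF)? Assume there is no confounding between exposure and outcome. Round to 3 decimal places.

p₁ = P(outcome | exposed) = 381/2307 = 0.16515
p₀ = P(outcome | unexposed) = 43/2455 = 0.017515
Overall risk P(Y=1) = π·p₁ + (1−π)·p₀ = 0.798×0.16515 + 0.202×0.017515 = 0.13533.
Under exogeneity, PAF = [P(Y=1) − p₀] / P(Y=1).
PAF = (0.13533 − 0.017515) / 0.13533 ≈ 0.8706

PAF ≈ 0.871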